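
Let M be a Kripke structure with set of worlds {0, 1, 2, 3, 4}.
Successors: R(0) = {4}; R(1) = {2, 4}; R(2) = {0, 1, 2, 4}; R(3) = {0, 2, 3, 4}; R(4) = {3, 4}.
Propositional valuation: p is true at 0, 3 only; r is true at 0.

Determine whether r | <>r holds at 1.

Recall that <>ψ holds at a world iff ψ holds at some accessible world.
At 1: r is false, <>r is false, so r | <>r is false.
  At 1: <>r requires r at some successor in {2, 4}.
    At 2: r is false.
    At 4: r is false.
  So <>r is false at 1.

No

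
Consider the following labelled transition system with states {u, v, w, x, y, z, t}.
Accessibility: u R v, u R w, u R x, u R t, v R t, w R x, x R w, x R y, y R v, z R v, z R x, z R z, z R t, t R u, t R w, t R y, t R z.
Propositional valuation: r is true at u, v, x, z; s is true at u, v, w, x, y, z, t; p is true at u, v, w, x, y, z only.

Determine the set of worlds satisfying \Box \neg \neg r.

w, y

Let φ = \Box \neg \neg r. Evaluate φ at each world:
  u (successors {v, w, x, t}): φ is false.
  v (successors {t}): φ is false.
  w (successors {x}): φ is true.
  x (successors {w, y}): φ is false.
  y (successors {v}): φ is true.
  z (successors {v, x, z, t}): φ is false.
  t (successors {u, w, y, z}): φ is false.
For instance, at z:
  At z: \Box \neg \neg r requires \neg \neg r at every successor {v, x, z, t}.
    \neg \neg r fails at t, so \Box \neg \neg r is false at z.
Satisfying worlds: {w, y}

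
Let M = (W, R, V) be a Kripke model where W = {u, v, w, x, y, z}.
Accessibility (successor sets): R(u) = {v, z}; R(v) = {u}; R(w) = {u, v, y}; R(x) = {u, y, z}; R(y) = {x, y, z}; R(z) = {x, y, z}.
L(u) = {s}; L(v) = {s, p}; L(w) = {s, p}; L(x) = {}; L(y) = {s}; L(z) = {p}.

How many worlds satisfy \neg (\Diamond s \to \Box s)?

Let φ = \neg (\Diamond s \to \Box s). Evaluate φ at each world:
  u (successors {v, z}): φ is true.
  v (successors {u}): φ is false.
  w (successors {u, v, y}): φ is false.
  x (successors {u, y, z}): φ is true.
  y (successors {x, y, z}): φ is true.
  z (successors {x, y, z}): φ is true.
For instance, at u:
  At u: \Diamond s \to \Box s is false, so \neg (\Diamond s \to \Box s) is true.
    At u: \Diamond s is true, \Box s is false, so \Diamond s \to \Box s is false.
      At u: \Diamond s requires s at some successor in {v, z}.
        s holds at v, so \Diamond s is true at u.
      At u: \Box s requires s at every successor {v, z}.
        s fails at z, so \Box s is false at u.
Satisfying worlds: {u, x, y, z}

4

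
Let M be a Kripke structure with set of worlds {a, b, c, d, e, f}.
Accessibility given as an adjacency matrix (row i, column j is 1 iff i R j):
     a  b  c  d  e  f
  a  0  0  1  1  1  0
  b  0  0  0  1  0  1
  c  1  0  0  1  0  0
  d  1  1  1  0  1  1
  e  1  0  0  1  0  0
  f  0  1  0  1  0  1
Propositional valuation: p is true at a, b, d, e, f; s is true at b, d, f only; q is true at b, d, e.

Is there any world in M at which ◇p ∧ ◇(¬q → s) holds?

Let φ = ◇p ∧ ◇(¬q → s). Evaluate φ at each world:
  a (successors {c, d, e}): φ is true.
  b (successors {d, f}): φ is true.
  c (successors {a, d}): φ is true.
  d (successors {a, b, c, e, f}): φ is true.
  e (successors {a, d}): φ is true.
  f (successors {b, d, f}): φ is true.
Detail at a (witness):
  At a: ◇p is true, ◇(¬q → s) is true, so ◇p ∧ ◇(¬q → s) is true.
    At a: ◇p requires p at some successor in {c, d, e}.
      p holds at d, so ◇p is true at a.
    At a: ◇(¬q → s) requires ¬q → s at some successor in {c, d, e}.
      ¬q → s holds at d, so ◇(¬q → s) is true at a.

Yes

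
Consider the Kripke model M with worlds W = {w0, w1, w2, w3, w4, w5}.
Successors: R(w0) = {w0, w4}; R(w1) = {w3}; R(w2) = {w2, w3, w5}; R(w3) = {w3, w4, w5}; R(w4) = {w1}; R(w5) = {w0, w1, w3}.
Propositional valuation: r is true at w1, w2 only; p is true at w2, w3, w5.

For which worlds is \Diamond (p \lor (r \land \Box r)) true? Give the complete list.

w1, w2, w3, w5

Let φ = \Diamond (p \lor (r \land \Box r)). Evaluate φ at each world:
  w0 (successors {w0, w4}): φ is false.
  w1 (successors {w3}): φ is true.
  w2 (successors {w2, w3, w5}): φ is true.
  w3 (successors {w3, w4, w5}): φ is true.
  w4 (successors {w1}): φ is false.
  w5 (successors {w0, w1, w3}): φ is true.
For instance, at w5:
  At w5: \Diamond (p \lor (r \land \Box r)) requires p \lor (r \land \Box r) at some successor in {w0, w1, w3}.
    p \lor (r \land \Box r) holds at w3, so \Diamond (p \lor (r \land \Box r)) is true at w5.
      At w3: p is true, r \land \Box r is false, so p \lor (r \land \Box r) is true.
Satisfying worlds: {w1, w2, w3, w5}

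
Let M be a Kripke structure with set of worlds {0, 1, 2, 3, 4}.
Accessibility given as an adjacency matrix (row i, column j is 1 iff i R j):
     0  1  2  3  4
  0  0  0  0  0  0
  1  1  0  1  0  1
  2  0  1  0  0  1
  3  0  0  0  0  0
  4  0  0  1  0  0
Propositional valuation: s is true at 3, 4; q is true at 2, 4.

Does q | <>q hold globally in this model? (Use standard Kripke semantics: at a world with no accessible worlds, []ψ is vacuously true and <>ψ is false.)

No

Let φ = q | <>q. Evaluate φ at each world:
  0 (successors ∅): φ is false.
  1 (successors {0, 2, 4}): φ is true.
  2 (successors {1, 4}): φ is true.
  3 (successors ∅): φ is false.
  4 (successors {2}): φ is true.
Detail at 0 (counterexample):
  At 0: q is false, <>q is false, so q | <>q is false.
    At 0: no accessible worlds, so <>q is false.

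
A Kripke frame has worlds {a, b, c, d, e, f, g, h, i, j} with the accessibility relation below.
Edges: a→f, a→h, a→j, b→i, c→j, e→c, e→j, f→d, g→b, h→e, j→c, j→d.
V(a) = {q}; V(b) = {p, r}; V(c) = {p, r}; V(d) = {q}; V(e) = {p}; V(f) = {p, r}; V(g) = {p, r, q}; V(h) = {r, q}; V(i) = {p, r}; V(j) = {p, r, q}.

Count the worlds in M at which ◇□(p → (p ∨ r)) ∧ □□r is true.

5

Let φ = ◇□(p → (p ∨ r)) ∧ □□r. Evaluate φ at each world:
  a (successors {f, h, j}): φ is false.
  b (successors {i}): φ is true.
  c (successors {j}): φ is false.
  d (successors ∅): φ is false.
  e (successors {c, j}): φ is false.
  f (successors {d}): φ is true.
  g (successors {b}): φ is true.
  h (successors {e}): φ is true.
  i (successors ∅): φ is false.
  j (successors {c, d}): φ is true.
For instance, at b:
  At b: ◇□(p → (p ∨ r)) is true, □□r is true, so ◇□(p → (p ∨ r)) ∧ □□r is true.
    At b: ◇□(p → (p ∨ r)) requires □(p → (p ∨ r)) at some successor in {i}.
      □(p → (p ∨ r)) holds at i, so ◇□(p → (p ∨ r)) is true at b.
    At b: □□r requires □r at every successor {i}.
      At i: □r is true.
    So □□r is true at b.
Satisfying worlds: {b, f, g, h, j}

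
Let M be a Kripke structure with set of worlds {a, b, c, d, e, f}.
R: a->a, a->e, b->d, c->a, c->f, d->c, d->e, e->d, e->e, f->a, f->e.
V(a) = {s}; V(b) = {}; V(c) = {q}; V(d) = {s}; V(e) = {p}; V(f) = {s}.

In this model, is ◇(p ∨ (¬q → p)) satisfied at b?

Recall that ◇ψ holds at a world iff ψ holds at some accessible world.
At b: ◇(p ∨ (¬q → p)) requires p ∨ (¬q → p) at some successor in {d}.
  At d: p ∨ (¬q → p) is false.
So ◇(p ∨ (¬q → p)) is false at b.

No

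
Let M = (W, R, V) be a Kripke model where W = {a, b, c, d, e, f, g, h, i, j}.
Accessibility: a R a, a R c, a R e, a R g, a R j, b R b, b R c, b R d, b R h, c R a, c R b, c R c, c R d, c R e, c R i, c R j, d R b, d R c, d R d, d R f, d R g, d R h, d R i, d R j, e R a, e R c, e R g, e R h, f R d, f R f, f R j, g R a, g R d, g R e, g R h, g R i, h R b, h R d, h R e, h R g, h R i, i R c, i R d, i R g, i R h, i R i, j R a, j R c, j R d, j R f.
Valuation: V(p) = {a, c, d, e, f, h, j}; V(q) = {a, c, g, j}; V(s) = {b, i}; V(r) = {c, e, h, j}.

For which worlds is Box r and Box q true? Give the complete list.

none

Recall that Box ψ holds at a world iff ψ holds at every accessible world, and Dia ψ holds iff ψ holds at some accessible world.
Let φ = Box r and Box q. Evaluate φ at each world:
  a (successors {a, c, e, g, j}): φ is false.
  b (successors {b, c, d, h}): φ is false.
  c (successors {a, b, c, d, e, i, j}): φ is false.
  d (successors {b, c, d, f, g, h, i, j}): φ is false.
  e (successors {a, c, g, h}): φ is false.
  f (successors {d, f, j}): φ is false.
  g (successors {a, d, e, h, i}): φ is false.
  h (successors {b, d, e, g, i}): φ is false.
  i (successors {c, d, g, h, i}): φ is false.
  j (successors {a, c, d, f}): φ is false.
For instance, at g:
  At g: Box r is false, Box q is false, so Box r and Box q is false.
    At g: Box r requires r at every successor {a, d, e, h, i}.
      r fails at a, so Box r is false at g.
    At g: Box q requires q at every successor {a, d, e, h, i}.
      q fails at d, so Box q is false at g.
Satisfying worlds: none.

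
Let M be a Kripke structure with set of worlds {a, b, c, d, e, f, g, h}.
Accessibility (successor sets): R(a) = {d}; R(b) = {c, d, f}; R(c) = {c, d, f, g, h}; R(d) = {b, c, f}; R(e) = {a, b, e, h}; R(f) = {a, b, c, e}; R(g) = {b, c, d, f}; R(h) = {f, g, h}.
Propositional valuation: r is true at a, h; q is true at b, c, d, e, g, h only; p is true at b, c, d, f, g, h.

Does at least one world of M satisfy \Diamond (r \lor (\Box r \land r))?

Yes

Recall that \Box ψ holds at a world iff ψ holds at every accessible world, and \Diamond ψ holds iff ψ holds at some accessible world.
Let φ = \Diamond (r \lor (\Box r \land r)). Evaluate φ at each world:
  a (successors {d}): φ is false.
  b (successors {c, d, f}): φ is false.
  c (successors {c, d, f, g, h}): φ is true.
  d (successors {b, c, f}): φ is false.
  e (successors {a, b, e, h}): φ is true.
  f (successors {a, b, c, e}): φ is true.
  g (successors {b, c, d, f}): φ is false.
  h (successors {f, g, h}): φ is true.
Detail at c (witness):
  At c: \Diamond (r \lor (\Box r \land r)) requires r \lor (\Box r \land r) at some successor in {c, d, f, g, h}.
    r \lor (\Box r \land r) holds at h, so \Diamond (r \lor (\Box r \land r)) is true at c.
      At h: r is true, \Box r \land r is false, so r \lor (\Box r \land r) is true.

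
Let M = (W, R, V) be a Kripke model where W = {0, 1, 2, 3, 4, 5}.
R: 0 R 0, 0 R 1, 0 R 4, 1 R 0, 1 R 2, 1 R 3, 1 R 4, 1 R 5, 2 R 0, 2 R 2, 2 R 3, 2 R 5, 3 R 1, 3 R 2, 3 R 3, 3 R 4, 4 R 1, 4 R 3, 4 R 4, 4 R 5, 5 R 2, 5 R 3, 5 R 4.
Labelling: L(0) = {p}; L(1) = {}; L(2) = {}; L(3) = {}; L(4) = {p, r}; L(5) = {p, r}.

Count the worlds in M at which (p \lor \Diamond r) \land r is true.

2

Let φ = (p \lor \Diamond r) \land r. Evaluate φ at each world:
  0 (successors {0, 1, 4}): φ is false.
  1 (successors {0, 2, 3, 4, 5}): φ is false.
  2 (successors {0, 2, 3, 5}): φ is false.
  3 (successors {1, 2, 3, 4}): φ is false.
  4 (successors {1, 3, 4, 5}): φ is true.
  5 (successors {2, 3, 4}): φ is true.
For instance, at 5:
  At 5: p \lor \Diamond r is true, r is true, so (p \lor \Diamond r) \land r is true.
    At 5: p is true, \Diamond r is true, so p \lor \Diamond r is true.
      At 5: \Diamond r requires r at some successor in {2, 3, 4}.
        r holds at 4, so \Diamond r is true at 5.
Satisfying worlds: {4, 5}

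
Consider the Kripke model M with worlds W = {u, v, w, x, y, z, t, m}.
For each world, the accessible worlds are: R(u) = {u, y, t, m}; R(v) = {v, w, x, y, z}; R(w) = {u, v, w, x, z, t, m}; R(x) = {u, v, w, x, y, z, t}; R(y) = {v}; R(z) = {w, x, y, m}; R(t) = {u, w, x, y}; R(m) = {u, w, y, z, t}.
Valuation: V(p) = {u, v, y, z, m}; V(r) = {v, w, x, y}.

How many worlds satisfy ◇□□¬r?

Let φ = ◇□□¬r. Evaluate φ at each world:
  u (successors {u, y, t, m}): φ is false.
  v (successors {v, w, x, y, z}): φ is false.
  w (successors {u, v, w, x, z, t, m}): φ is false.
  x (successors {u, v, w, x, y, z, t}): φ is false.
  y (successors {v}): φ is false.
  z (successors {w, x, y, m}): φ is false.
  t (successors {u, w, x, y}): φ is false.
  m (successors {u, w, y, z, t}): φ is false.
For instance, at u:
  At u: ◇□□¬r requires □□¬r at some successor in {u, y, t, m}.
    At u: □□¬r is false.
    At y: □□¬r is false.
    At t: □□¬r is false.
    At m: □□¬r is false.
  So ◇□□¬r is false at u.
Satisfying worlds: none.

0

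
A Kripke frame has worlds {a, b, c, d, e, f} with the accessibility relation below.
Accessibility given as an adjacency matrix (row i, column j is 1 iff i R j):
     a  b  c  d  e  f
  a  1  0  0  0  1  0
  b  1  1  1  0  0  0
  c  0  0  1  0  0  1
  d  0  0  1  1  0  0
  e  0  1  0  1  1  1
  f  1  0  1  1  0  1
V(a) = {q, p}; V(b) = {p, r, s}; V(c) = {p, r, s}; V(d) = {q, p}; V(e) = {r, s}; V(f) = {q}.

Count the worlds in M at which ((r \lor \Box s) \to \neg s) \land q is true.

Let φ = ((r \lor \Box s) \to \neg s) \land q. Evaluate φ at each world:
  a (successors {a, e}): φ is true.
  b (successors {a, b, c}): φ is false.
  c (successors {c, f}): φ is false.
  d (successors {c, d}): φ is true.
  e (successors {b, d, e, f}): φ is false.
  f (successors {a, c, d, f}): φ is true.
For instance, at b:
  At b: (r \lor \Box s) \to \neg s is false, q is false, so ((r \lor \Box s) \to \neg s) \land q is false.
    At b: r \lor \Box s is true, \neg s is false, so (r \lor \Box s) \to \neg s is false.
      At b: r is true, \Box s is false, so r \lor \Box s is true.
Satisfying worlds: {a, d, f}

3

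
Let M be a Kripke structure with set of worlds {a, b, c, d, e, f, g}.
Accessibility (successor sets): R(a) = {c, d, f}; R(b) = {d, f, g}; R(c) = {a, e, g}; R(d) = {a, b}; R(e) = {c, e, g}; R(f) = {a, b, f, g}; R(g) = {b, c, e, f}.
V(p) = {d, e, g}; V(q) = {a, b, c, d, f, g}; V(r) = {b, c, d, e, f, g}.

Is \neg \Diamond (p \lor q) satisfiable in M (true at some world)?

No

Recall that \Diamond ψ holds at a world iff ψ holds at some accessible world.
Let φ = \neg \Diamond (p \lor q). Evaluate φ at each world:
  a (successors {c, d, f}): φ is false.
  b (successors {d, f, g}): φ is false.
  c (successors {a, e, g}): φ is false.
  d (successors {a, b}): φ is false.
  e (successors {c, e, g}): φ is false.
  f (successors {a, b, f, g}): φ is false.
  g (successors {b, c, e, f}): φ is false.
For instance, at a:
  At a: \Diamond (p \lor q) is true, so \neg \Diamond (p \lor q) is false.
    At a: \Diamond (p \lor q) requires p \lor q at some successor in {c, d, f}.
      p \lor q holds at c, so \Diamond (p \lor q) is true at a.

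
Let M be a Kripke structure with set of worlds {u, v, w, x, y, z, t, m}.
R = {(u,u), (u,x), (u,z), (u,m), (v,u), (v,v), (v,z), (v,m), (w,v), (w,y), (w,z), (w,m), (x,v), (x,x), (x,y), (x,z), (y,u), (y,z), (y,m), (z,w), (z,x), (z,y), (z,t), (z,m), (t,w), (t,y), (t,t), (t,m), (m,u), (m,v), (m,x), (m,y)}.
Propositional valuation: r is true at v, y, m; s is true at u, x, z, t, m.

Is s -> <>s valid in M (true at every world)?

Yes

Let φ = s -> <>s. Evaluate φ at each world:
  u (successors {u, x, z, m}): φ is true.
  v (successors {u, v, z, m}): φ is true.
  w (successors {v, y, z, m}): φ is true.
  x (successors {v, x, y, z}): φ is true.
  y (successors {u, z, m}): φ is true.
  z (successors {w, x, y, t, m}): φ is true.
  t (successors {w, y, t, m}): φ is true.
  m (successors {u, v, x, y}): φ is true.
For instance, at t:
  At t: s is true, <>s is true, so s -> <>s is true.
    At t: <>s requires s at some successor in {w, y, t, m}.
      s holds at t, so <>s is true at t.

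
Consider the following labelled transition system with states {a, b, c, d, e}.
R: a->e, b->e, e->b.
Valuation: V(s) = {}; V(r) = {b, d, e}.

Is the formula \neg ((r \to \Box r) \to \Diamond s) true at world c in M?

Yes

At c: (r \to \Box r) \to \Diamond s is false, so \neg ((r \to \Box r) \to \Diamond s) is true.
  At c: r \to \Box r is true, \Diamond s is false, so (r \to \Box r) \to \Diamond s is false.
    At c: r is false, \Box r is true, so r \to \Box r is true.
      At c: no accessible worlds, so \Box r holds vacuously.
    At c: no accessible worlds, so \Diamond s is false.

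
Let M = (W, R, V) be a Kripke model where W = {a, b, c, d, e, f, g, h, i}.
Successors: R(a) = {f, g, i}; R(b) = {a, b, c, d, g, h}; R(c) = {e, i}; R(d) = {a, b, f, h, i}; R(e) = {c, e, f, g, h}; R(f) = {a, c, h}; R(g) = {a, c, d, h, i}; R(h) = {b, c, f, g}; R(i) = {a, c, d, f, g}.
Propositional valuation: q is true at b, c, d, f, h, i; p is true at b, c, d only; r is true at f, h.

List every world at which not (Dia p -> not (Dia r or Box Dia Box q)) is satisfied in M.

Let φ = not (Dia p -> not (Dia r or Box Dia Box q)). Evaluate φ at each world:
  a (successors {f, g, i}): φ is false.
  b (successors {a, b, c, d, g, h}): φ is true.
  c (successors {e, i}): φ is false.
  d (successors {a, b, f, h, i}): φ is true.
  e (successors {c, e, f, g, h}): φ is true.
  f (successors {a, c, h}): φ is true.
  g (successors {a, c, d, h, i}): φ is true.
  h (successors {b, c, f, g}): φ is true.
  i (successors {a, c, d, f, g}): φ is true.
For instance, at c:
  At c: Dia p -> not (Dia r or Box Dia Box q) is true, so not (Dia p -> not (Dia r or Box Dia Box q)) is false.
    At c: Dia p is false, not (Dia r or Box Dia Box q) is true, so Dia p -> not (Dia r or Box Dia Box q) is true.
      At c: Dia p requires p at some successor in {e, i}.
        At e: p is false.
        At i: p is false.
      So Dia p is false at c.
      At c: Dia r or Box Dia Box q is false, so not (Dia r or Box Dia Box q) is true.
Satisfying worlds: {b, d, e, f, g, h, i}

b, d, e, f, g, h, i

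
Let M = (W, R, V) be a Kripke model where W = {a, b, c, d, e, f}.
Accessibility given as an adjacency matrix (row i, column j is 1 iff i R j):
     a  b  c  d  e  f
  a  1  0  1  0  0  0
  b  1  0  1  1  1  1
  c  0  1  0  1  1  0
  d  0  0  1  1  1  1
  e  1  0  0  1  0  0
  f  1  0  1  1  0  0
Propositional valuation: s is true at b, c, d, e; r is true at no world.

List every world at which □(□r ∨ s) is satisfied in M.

Recall that □ψ holds at a world iff ψ holds at every accessible world, and ◇ψ holds iff ψ holds at some accessible world.
Let φ = □(□r ∨ s). Evaluate φ at each world:
  a (successors {a, c}): φ is false.
  b (successors {a, c, d, e, f}): φ is false.
  c (successors {b, d, e}): φ is true.
  d (successors {c, d, e, f}): φ is false.
  e (successors {a, d}): φ is false.
  f (successors {a, c, d}): φ is false.
For instance, at f:
  At f: □(□r ∨ s) requires □r ∨ s at every successor {a, c, d}.
    □r ∨ s fails at a, so □(□r ∨ s) is false at f.
      At a: □r is false, s is false, so □r ∨ s is false.
Satisfying worlds: {c}

c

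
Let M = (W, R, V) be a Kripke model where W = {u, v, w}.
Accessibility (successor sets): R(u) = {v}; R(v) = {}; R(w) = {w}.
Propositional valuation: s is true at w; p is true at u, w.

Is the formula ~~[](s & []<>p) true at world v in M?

Recall that []ψ holds at a world iff ψ holds at every accessible world, and <>ψ holds iff ψ holds at some accessible world.
At v: ~[](s & []<>p) is false, so ~~[](s & []<>p) is true.
  At v: [](s & []<>p) is true, so ~[](s & []<>p) is false.
    At v: no accessible worlds, so [](s & []<>p) holds vacuously.

Yes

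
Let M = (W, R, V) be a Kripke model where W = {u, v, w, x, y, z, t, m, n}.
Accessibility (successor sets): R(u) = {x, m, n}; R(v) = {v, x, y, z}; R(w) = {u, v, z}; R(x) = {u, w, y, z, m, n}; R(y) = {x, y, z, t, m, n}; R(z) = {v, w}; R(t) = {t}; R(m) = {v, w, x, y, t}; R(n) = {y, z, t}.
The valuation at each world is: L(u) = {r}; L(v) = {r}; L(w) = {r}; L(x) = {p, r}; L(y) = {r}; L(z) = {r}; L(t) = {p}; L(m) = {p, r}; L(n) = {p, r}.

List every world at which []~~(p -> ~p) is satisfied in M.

Let φ = []~~(p -> ~p). Evaluate φ at each world:
  u (successors {x, m, n}): φ is false.
  v (successors {v, x, y, z}): φ is false.
  w (successors {u, v, z}): φ is true.
  x (successors {u, w, y, z, m, n}): φ is false.
  y (successors {x, y, z, t, m, n}): φ is false.
  z (successors {v, w}): φ is true.
  t (successors {t}): φ is false.
  m (successors {v, w, x, y, t}): φ is false.
  n (successors {y, z, t}): φ is false.
For instance, at u:
  At u: []~~(p -> ~p) requires ~~(p -> ~p) at every successor {x, m, n}.
    ~~(p -> ~p) fails at x, so []~~(p -> ~p) is false at u.
Satisfying worlds: {w, z}

w, z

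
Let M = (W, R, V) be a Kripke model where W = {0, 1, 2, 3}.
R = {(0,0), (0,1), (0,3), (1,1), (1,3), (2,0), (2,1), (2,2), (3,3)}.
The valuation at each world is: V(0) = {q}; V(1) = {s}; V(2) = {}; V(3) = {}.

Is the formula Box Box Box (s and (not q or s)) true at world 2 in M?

No

At 2: Box Box Box (s and (not q or s)) requires Box Box (s and (not q or s)) at every successor {0, 1, 2}.
  Box Box (s and (not q or s)) fails at 0, so Box Box Box (s and (not q or s)) is false at 2.
    At 0: Box Box (s and (not q or s)) requires Box (s and (not q or s)) at every successor {0, 1, 3}.
      Box (s and (not q or s)) fails at 0, so Box Box (s and (not q or s)) is false at 0.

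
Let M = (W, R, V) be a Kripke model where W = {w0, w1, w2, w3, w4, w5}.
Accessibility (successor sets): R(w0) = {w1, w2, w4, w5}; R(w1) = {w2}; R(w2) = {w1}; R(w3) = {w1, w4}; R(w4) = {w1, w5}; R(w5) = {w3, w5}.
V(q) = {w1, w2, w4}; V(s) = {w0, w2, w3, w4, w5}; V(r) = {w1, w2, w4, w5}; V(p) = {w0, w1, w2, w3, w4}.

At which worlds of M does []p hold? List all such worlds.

Let φ = []p. Evaluate φ at each world:
  w0 (successors {w1, w2, w4, w5}): φ is false.
  w1 (successors {w2}): φ is true.
  w2 (successors {w1}): φ is true.
  w3 (successors {w1, w4}): φ is true.
  w4 (successors {w1, w5}): φ is false.
  w5 (successors {w3, w5}): φ is false.
For instance, at w1:
  At w1: []p requires p at every successor {w2}.
    At w2: p is true.
  So []p is true at w1.
Satisfying worlds: {w1, w2, w3}

w1, w2, w3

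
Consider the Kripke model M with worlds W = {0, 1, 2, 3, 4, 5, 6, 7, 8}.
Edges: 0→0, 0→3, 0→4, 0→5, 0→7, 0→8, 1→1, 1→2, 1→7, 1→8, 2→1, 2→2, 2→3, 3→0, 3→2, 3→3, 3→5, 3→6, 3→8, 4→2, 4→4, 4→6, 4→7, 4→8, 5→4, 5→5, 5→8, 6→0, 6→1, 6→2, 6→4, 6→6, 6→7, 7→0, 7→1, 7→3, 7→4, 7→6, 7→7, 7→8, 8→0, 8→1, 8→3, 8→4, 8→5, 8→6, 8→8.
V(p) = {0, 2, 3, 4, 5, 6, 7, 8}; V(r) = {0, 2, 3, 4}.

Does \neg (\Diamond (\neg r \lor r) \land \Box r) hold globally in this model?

Yes

Let φ = \neg (\Diamond (\neg r \lor r) \land \Box r). Evaluate φ at each world:
  0 (successors {0, 3, 4, 5, 7, 8}): φ is true.
  1 (successors {1, 2, 7, 8}): φ is true.
  2 (successors {1, 2, 3}): φ is true.
  3 (successors {0, 2, 3, 5, 6, 8}): φ is true.
  4 (successors {2, 4, 6, 7, 8}): φ is true.
  5 (successors {4, 5, 8}): φ is true.
  6 (successors {0, 1, 2, 4, 6, 7}): φ is true.
  7 (successors {0, 1, 3, 4, 6, 7, 8}): φ is true.
  8 (successors {0, 1, 3, 4, 5, 6, 8}): φ is true.
For instance, at 0:
  At 0: \Diamond (\neg r \lor r) \land \Box r is false, so \neg (\Diamond (\neg r \lor r) \land \Box r) is true.
    At 0: \Diamond (\neg r \lor r) is true, \Box r is false, so \Diamond (\neg r \lor r) \land \Box r is false.
      At 0: \Diamond (\neg r \lor r) requires \neg r \lor r at some successor in {0, 3, 4, 5, 7, 8}.
        \neg r \lor r holds at 0, so \Diamond (\neg r \lor r) is true at 0.
      At 0: \Box r requires r at every successor {0, 3, 4, 5, 7, 8}.
        r fails at 5, so \Box r is false at 0.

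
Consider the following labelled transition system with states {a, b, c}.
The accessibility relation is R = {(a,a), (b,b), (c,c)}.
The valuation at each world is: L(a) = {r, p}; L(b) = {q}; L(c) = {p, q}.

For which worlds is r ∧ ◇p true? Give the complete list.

a

Let φ = r ∧ ◇p. Evaluate φ at each world:
  a (successors {a}): φ is true.
  b (successors {b}): φ is false.
  c (successors {c}): φ is false.
For instance, at a:
  At a: r is true, ◇p is true, so r ∧ ◇p is true.
    At a: ◇p requires p at some successor in {a}.
      p holds at a, so ◇p is true at a.
Satisfying worlds: {a}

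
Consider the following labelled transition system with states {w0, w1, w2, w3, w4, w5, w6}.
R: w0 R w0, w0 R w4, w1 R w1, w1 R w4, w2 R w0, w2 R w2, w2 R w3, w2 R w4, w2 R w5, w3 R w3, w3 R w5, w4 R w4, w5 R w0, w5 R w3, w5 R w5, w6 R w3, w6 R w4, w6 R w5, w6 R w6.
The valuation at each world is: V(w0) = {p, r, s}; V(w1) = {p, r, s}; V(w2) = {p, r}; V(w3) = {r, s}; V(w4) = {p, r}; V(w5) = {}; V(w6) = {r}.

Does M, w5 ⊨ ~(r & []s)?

Recall that []ψ holds at a world iff ψ holds at every accessible world, and <>ψ holds iff ψ holds at some accessible world.
At w5: r & []s is false, so ~(r & []s) is true.
  At w5: r is false, []s is false, so r & []s is false.
    At w5: []s requires s at every successor {w0, w3, w5}.
      s fails at w5, so []s is false at w5.

Yes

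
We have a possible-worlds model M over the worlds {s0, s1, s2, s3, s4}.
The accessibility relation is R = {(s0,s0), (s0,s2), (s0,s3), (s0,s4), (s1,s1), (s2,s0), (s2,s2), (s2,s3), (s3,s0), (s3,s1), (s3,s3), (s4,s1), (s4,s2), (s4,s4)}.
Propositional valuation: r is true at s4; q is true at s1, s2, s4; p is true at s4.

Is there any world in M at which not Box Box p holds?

Let φ = not Box Box p. Evaluate φ at each world:
  s0 (successors {s0, s2, s3, s4}): φ is true.
  s1 (successors {s1}): φ is true.
  s2 (successors {s0, s2, s3}): φ is true.
  s3 (successors {s0, s1, s3}): φ is true.
  s4 (successors {s1, s2, s4}): φ is true.
Detail at s0 (witness):
  At s0: Box Box p is false, so not Box Box p is true.
    At s0: Box Box p requires Box p at every successor {s0, s2, s3, s4}.
      Box p fails at s0, so Box Box p is false at s0.

Yes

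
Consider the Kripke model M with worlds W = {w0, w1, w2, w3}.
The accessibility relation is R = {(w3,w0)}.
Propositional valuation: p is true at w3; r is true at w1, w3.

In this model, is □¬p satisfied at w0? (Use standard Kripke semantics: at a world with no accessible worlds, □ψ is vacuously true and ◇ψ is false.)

Recall that □ψ holds at a world iff ψ holds at every accessible world, and ◇ψ holds iff ψ holds at some accessible world.
At w0: no accessible worlds, so □¬p holds vacuously.

Yes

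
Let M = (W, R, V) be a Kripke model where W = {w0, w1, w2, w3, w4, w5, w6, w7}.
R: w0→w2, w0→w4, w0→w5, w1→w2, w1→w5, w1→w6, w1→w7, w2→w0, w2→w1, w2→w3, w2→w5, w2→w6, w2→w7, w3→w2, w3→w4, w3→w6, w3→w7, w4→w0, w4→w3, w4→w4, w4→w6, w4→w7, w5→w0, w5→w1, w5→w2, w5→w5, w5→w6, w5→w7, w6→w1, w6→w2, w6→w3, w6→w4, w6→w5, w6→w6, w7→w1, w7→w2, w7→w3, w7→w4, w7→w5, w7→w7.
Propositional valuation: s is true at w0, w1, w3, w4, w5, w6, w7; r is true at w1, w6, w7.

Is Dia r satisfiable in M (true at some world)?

Yes

Recall that Dia ψ holds at a world iff ψ holds at some accessible world.
Let φ = Dia r. Evaluate φ at each world:
  w0 (successors {w2, w4, w5}): φ is false.
  w1 (successors {w2, w5, w6, w7}): φ is true.
  w2 (successors {w0, w1, w3, w5, w6, w7}): φ is true.
  w3 (successors {w2, w4, w6, w7}): φ is true.
  w4 (successors {w0, w3, w4, w6, w7}): φ is true.
  w5 (successors {w0, w1, w2, w5, w6, w7}): φ is true.
  w6 (successors {w1, w2, w3, w4, w5, w6}): φ is true.
  w7 (successors {w1, w2, w3, w4, w5, w7}): φ is true.
Detail at w1 (witness):
  At w1: Dia r requires r at some successor in {w2, w5, w6, w7}.
    r holds at w6, so Dia r is true at w1.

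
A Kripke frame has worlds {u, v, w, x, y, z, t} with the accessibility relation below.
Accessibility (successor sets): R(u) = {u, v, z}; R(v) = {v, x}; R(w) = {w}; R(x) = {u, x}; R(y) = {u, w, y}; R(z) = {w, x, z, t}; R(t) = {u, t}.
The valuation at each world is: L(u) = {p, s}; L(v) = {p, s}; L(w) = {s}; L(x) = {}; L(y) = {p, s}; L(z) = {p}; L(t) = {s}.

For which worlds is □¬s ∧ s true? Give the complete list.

Let φ = □¬s ∧ s. Evaluate φ at each world:
  u (successors {u, v, z}): φ is false.
  v (successors {v, x}): φ is false.
  w (successors {w}): φ is false.
  x (successors {u, x}): φ is false.
  y (successors {u, w, y}): φ is false.
  z (successors {w, x, z, t}): φ is false.
  t (successors {u, t}): φ is false.
For instance, at w:
  At w: □¬s is false, s is true, so □¬s ∧ s is false.
    At w: □¬s requires ¬s at every successor {w}.
      ¬s fails at w, so □¬s is false at w.
Satisfying worlds: none.

none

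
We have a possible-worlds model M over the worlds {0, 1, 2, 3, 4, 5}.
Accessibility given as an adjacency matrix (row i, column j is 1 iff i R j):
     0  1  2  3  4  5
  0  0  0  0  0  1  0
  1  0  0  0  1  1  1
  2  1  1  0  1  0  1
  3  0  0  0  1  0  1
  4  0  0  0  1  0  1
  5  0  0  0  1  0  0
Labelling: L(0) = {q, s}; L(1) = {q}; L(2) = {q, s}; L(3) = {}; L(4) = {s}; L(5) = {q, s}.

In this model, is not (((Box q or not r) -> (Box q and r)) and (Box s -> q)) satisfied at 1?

Yes

At 1: ((Box q or not r) -> (Box q and r)) and (Box s -> q) is false, so not (((Box q or not r) -> (Box q and r)) and (Box s -> q)) is true.
  At 1: (Box q or not r) -> (Box q and r) is false, Box s -> q is true, so ((Box q or not r) -> (Box q and r)) and (Box s -> q) is false.
    At 1: Box q or not r is true, Box q and r is false, so (Box q or not r) -> (Box q and r) is false.
      At 1: Box q is false, not r is true, so Box q or not r is true.
      At 1: Box q is false, r is false, so Box q and r is false.
    At 1: Box s is false, q is true, so Box s -> q is true.
      At 1: Box s requires s at every successor {3, 4, 5}.
        s fails at 3, so Box s is false at 1.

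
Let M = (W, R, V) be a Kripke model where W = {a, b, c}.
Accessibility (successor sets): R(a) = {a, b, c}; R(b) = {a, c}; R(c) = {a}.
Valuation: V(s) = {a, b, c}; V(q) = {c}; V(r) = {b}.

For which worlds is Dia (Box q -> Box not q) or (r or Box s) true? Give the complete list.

a, b, c

Let φ = Dia (Box q -> Box not q) or (r or Box s). Evaluate φ at each world:
  a (successors {a, b, c}): φ is true.
  b (successors {a, c}): φ is true.
  c (successors {a}): φ is true.
For instance, at c:
  At c: Dia (Box q -> Box not q) is true, r or Box s is true, so Dia (Box q -> Box not q) or (r or Box s) is true.
    At c: Dia (Box q -> Box not q) requires Box q -> Box not q at some successor in {a}.
      Box q -> Box not q holds at a, so Dia (Box q -> Box not q) is true at c.
    At c: r is false, Box s is true, so r or Box s is true.
      At c: Box s requires s at every successor {a}.
        At a: s is true.
      So Box s is true at c.
Satisfying worlds: {a, b, c}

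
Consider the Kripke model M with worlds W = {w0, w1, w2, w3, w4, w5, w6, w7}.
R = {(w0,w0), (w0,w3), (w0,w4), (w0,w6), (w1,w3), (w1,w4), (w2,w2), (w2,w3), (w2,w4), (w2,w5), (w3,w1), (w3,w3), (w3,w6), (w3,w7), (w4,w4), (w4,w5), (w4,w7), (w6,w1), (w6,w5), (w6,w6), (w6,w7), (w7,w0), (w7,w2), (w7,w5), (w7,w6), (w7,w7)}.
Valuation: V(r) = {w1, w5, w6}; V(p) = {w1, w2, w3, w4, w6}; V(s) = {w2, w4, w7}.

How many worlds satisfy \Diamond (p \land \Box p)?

Let φ = \Diamond (p \land \Box p). Evaluate φ at each world:
  w0 (successors {w0, w3, w4, w6}): φ is false.
  w1 (successors {w3, w4}): φ is false.
  w2 (successors {w2, w3, w4, w5}): φ is false.
  w3 (successors {w1, w3, w6, w7}): φ is true.
  w4 (successors {w4, w5, w7}): φ is false.
  w5 (successors ∅): φ is false.
  w6 (successors {w1, w5, w6, w7}): φ is true.
  w7 (successors {w0, w2, w5, w6, w7}): φ is false.
For instance, at w3:
  At w3: \Diamond (p \land \Box p) requires p \land \Box p at some successor in {w1, w3, w6, w7}.
    p \land \Box p holds at w1, so \Diamond (p \land \Box p) is true at w3.
      At w1: p is true, \Box p is true, so p \land \Box p is true.
Satisfying worlds: {w3, w6}

2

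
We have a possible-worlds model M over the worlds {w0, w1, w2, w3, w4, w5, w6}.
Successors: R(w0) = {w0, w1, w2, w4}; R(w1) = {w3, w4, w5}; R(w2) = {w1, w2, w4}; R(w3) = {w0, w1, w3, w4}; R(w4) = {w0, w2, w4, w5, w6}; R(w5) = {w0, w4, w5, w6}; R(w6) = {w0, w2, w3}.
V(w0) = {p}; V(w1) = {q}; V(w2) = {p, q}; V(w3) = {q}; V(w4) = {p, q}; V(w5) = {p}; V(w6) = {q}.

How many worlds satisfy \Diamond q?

7

Let φ = \Diamond q. Evaluate φ at each world:
  w0 (successors {w0, w1, w2, w4}): φ is true.
  w1 (successors {w3, w4, w5}): φ is true.
  w2 (successors {w1, w2, w4}): φ is true.
  w3 (successors {w0, w1, w3, w4}): φ is true.
  w4 (successors {w0, w2, w4, w5, w6}): φ is true.
  w5 (successors {w0, w4, w5, w6}): φ is true.
  w6 (successors {w0, w2, w3}): φ is true.
For instance, at w6:
  At w6: \Diamond q requires q at some successor in {w0, w2, w3}.
    q holds at w2, so \Diamond q is true at w6.
Satisfying worlds: {w0, w1, w2, w3, w4, w5, w6}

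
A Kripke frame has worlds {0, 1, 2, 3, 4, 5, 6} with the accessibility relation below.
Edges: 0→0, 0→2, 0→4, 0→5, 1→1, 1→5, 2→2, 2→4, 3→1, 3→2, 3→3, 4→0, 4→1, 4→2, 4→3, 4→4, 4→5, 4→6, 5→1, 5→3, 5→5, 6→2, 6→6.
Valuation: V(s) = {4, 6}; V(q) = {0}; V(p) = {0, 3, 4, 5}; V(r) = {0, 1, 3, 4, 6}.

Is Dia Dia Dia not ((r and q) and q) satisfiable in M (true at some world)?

Yes

Let φ = Dia Dia Dia not ((r and q) and q). Evaluate φ at each world:
  0 (successors {0, 2, 4, 5}): φ is true.
  1 (successors {1, 5}): φ is true.
  2 (successors {2, 4}): φ is true.
  3 (successors {1, 2, 3}): φ is true.
  4 (successors {0, 1, 2, 3, 4, 5, 6}): φ is true.
  5 (successors {1, 3, 5}): φ is true.
  6 (successors {2, 6}): φ is true.
Detail at 0 (witness):
  At 0: Dia Dia Dia not ((r and q) and q) requires Dia Dia not ((r and q) and q) at some successor in {0, 2, 4, 5}.
    Dia Dia not ((r and q) and q) holds at 0, so Dia Dia Dia not ((r and q) and q) is true at 0.
      At 0: Dia Dia not ((r and q) and q) requires Dia not ((r and q) and q) at some successor in {0, 2, 4, 5}.
        Dia not ((r and q) and q) holds at 0, so Dia Dia not ((r and q) and q) is true at 0.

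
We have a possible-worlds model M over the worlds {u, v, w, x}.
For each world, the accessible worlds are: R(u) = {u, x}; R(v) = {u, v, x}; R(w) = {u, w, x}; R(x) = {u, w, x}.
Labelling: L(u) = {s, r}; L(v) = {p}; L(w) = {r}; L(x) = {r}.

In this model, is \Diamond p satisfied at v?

At v: \Diamond p requires p at some successor in {u, v, x}.
  p holds at v, so \Diamond p is true at v.

Yes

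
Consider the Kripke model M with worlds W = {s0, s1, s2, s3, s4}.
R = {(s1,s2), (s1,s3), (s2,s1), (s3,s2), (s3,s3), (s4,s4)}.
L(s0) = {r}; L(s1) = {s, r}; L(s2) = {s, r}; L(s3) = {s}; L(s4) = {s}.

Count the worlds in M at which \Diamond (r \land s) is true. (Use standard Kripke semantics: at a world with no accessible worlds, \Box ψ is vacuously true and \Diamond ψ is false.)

3

Recall that \Diamond ψ holds at a world iff ψ holds at some accessible world.
Let φ = \Diamond (r \land s). Evaluate φ at each world:
  s0 (successors ∅): φ is false.
  s1 (successors {s2, s3}): φ is true.
  s2 (successors {s1}): φ is true.
  s3 (successors {s2, s3}): φ is true.
  s4 (successors {s4}): φ is false.
For instance, at s4:
  At s4: \Diamond (r \land s) requires r \land s at some successor in {s4}.
    At s4: r \land s is false.
  So \Diamond (r \land s) is false at s4.
Satisfying worlds: {s1, s2, s3}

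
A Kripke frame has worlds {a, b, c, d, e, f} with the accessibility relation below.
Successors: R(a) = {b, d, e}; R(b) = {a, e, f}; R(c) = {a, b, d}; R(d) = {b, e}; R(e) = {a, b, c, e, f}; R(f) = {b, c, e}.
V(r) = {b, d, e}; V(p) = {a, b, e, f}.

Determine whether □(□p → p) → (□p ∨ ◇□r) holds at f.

At f: □(□p → p) is true, □p ∨ ◇□r is false, so □(□p → p) → (□p ∨ ◇□r) is false.
  At f: □(□p → p) requires □p → p at every successor {b, c, e}.
      At b: □p is true, p is true, so □p → p is true.
      At c: □p is false, p is false, so □p → p is true.
      At e: □p is false, p is true, so □p → p is true.
  So □(□p → p) is true at f.
  At f: □p is false, ◇□r is false, so □p ∨ ◇□r is false.
    At f: □p requires p at every successor {b, c, e}.
      p fails at c, so □p is false at f.
    At f: ◇□r requires □r at some successor in {b, c, e}.
      At b: □r is false.
      At c: □r is false.
      At e: □r is false.
    So ◇□r is false at f.

No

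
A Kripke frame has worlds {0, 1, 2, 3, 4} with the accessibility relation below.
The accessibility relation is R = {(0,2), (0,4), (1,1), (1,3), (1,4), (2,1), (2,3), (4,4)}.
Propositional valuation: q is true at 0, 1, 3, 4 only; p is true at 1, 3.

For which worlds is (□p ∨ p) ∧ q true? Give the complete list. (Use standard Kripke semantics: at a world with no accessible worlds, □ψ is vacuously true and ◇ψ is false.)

Recall that □ψ holds at a world iff ψ holds at every accessible world, and ◇ψ holds iff ψ holds at some accessible world.
Let φ = (□p ∨ p) ∧ q. Evaluate φ at each world:
  0 (successors {2, 4}): φ is false.
  1 (successors {1, 3, 4}): φ is true.
  2 (successors {1, 3}): φ is false.
  3 (successors ∅): φ is true.
  4 (successors {4}): φ is false.
For instance, at 0:
  At 0: □p ∨ p is false, q is true, so (□p ∨ p) ∧ q is false.
    At 0: □p is false, p is false, so □p ∨ p is false.
      At 0: □p requires p at every successor {2, 4}.
        p fails at 2, so □p is false at 0.
Satisfying worlds: {1, 3}

1, 3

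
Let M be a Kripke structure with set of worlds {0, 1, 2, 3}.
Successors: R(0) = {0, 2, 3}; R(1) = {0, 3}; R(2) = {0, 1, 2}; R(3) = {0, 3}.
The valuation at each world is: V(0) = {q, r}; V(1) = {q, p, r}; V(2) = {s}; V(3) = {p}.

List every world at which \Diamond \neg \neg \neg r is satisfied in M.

Recall that \Diamond ψ holds at a world iff ψ holds at some accessible world.
Let φ = \Diamond \neg \neg \neg r. Evaluate φ at each world:
  0 (successors {0, 2, 3}): φ is true.
  1 (successors {0, 3}): φ is true.
  2 (successors {0, 1, 2}): φ is true.
  3 (successors {0, 3}): φ is true.
For instance, at 2:
  At 2: \Diamond \neg \neg \neg r requires \neg \neg \neg r at some successor in {0, 1, 2}.
    \neg \neg \neg r holds at 2, so \Diamond \neg \neg \neg r is true at 2.
Satisfying worlds: {0, 1, 2, 3}

0, 1, 2, 3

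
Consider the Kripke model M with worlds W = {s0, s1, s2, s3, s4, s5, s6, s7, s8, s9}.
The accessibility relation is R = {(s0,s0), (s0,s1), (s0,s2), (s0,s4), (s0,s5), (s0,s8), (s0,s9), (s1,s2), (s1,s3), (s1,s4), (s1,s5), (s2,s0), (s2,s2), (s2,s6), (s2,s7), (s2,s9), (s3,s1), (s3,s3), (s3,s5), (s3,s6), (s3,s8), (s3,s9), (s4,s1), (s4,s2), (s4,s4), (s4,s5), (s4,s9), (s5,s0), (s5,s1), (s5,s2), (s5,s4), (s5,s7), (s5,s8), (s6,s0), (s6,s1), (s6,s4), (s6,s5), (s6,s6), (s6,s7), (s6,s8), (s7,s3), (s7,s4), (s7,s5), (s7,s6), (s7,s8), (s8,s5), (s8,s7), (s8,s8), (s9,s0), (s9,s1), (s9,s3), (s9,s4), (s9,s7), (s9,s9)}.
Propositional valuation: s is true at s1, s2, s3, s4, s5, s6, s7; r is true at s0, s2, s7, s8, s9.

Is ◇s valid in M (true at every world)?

Let φ = ◇s. Evaluate φ at each world:
  s0 (successors {s0, s1, s2, s4, s5, s8, s9}): φ is true.
  s1 (successors {s2, s3, s4, s5}): φ is true.
  s2 (successors {s0, s2, s6, s7, s9}): φ is true.
  s3 (successors {s1, s3, s5, s6, s8, s9}): φ is true.
  s4 (successors {s1, s2, s4, s5, s9}): φ is true.
  s5 (successors {s0, s1, s2, s4, s7, s8}): φ is true.
  s6 (successors {s0, s1, s4, s5, s6, s7, s8}): φ is true.
  s7 (successors {s3, s4, s5, s6, s8}): φ is true.
  s8 (successors {s5, s7, s8}): φ is true.
  s9 (successors {s0, s1, s3, s4, s7, s9}): φ is true.
For instance, at s0:
  At s0: ◇s requires s at some successor in {s0, s1, s2, s4, s5, s8, s9}.
    s holds at s1, so ◇s is true at s0.

Yes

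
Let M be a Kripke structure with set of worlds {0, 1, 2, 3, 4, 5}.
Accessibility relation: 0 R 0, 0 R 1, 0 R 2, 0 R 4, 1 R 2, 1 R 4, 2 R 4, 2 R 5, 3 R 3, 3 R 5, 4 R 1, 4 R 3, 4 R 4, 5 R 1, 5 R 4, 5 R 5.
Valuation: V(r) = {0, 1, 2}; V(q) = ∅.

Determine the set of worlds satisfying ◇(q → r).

Let φ = ◇(q → r). Evaluate φ at each world:
  0 (successors {0, 1, 2, 4}): φ is true.
  1 (successors {2, 4}): φ is true.
  2 (successors {4, 5}): φ is true.
  3 (successors {3, 5}): φ is true.
  4 (successors {1, 3, 4}): φ is true.
  5 (successors {1, 4, 5}): φ is true.
For instance, at 5:
  At 5: ◇(q → r) requires q → r at some successor in {1, 4, 5}.
    q → r holds at 1, so ◇(q → r) is true at 5.
Satisfying worlds: {0, 1, 2, 3, 4, 5}

0, 1, 2, 3, 4, 5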